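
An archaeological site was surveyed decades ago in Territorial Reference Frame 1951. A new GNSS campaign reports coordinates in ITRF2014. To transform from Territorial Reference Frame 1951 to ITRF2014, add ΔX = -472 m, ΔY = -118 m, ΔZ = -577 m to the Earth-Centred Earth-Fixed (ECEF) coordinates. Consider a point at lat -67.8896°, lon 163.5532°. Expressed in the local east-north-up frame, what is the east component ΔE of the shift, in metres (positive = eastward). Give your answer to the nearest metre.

At φ = -67.8896°, λ = 163.5532°: sin φ = -0.926460, cos φ = 0.376392, sin λ = 0.283125, cos λ = -0.959083.
ΔE = −sin λ·ΔX + cos λ·ΔY = −(0.283125)·(-472) + (-0.959083)·(-118) = 246.81 m.

ΔE = 247 m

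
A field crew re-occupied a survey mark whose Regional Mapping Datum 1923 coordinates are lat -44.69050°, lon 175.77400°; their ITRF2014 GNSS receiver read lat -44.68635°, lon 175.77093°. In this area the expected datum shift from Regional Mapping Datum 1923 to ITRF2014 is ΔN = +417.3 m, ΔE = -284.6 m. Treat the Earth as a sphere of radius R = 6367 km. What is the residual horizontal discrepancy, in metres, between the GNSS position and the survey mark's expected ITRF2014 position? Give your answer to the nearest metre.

61 m

Observed coordinate differences: Δφ = +0.00415°, Δλ = -0.00307°.
Converting to metres (1° lat = 111125 m, cos φ = 0.710916): observed ΔN = 461.2 m, observed ΔE = -242.5 m.
Subtracting the expected shift leaves a residual of 461.2 − (417.3) = 43.9 m north and -242.5 − (-284.6) = 42.1 m east.
Residual distance = √(43.9² + 42.1²) = 60.8 m.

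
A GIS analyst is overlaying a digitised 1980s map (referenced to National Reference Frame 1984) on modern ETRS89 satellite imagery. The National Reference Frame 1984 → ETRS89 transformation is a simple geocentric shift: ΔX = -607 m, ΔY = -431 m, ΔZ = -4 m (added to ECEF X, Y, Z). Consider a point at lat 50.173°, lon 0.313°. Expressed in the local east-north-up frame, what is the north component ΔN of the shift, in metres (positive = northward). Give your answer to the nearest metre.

At φ = 50.173°, λ = 0.313°: sin φ = 0.767982, cos φ = 0.640472, sin λ = 0.005463, cos λ = 0.999985.
ΔN = −sin φ cos λ·ΔX − sin φ sin λ·ΔY + cos φ·ΔZ = −(0.767982)(0.999985)(-607) − (0.767982)(0.005463)(-431) + (0.640472)(-4) = 465.40 m.

ΔN = 465 m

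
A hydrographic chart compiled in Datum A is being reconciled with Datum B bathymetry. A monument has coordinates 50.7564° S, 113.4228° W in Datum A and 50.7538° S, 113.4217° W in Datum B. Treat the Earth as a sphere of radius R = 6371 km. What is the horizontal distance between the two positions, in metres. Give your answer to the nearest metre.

299 m

Δφ = -50.7538° − -50.7564° = +0.0026°; Δλ = -113.4217° − -113.4228° = +0.0011°.
1° along a meridian = πR/180 = 111195 m.
ΔN = Δφ × 111195 = 289.1 m; ΔE = Δλ × 111195 × cos(-50.7564°) = +0.0011 × 111195 × 0.632619 = 77.4 m.
Distance = √(ΔE² + ΔN²) = √(77.4² + 289.1²) = 299.3 m.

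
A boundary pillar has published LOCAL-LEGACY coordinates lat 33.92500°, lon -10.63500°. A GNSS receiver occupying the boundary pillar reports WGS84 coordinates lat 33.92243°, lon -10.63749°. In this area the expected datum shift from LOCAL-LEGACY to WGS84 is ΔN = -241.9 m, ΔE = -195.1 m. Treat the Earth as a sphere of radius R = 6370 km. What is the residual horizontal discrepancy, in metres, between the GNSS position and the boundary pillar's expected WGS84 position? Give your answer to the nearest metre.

56 m

Observed coordinate differences: Δφ = -0.00257°, Δλ = -0.00249°.
Converting to metres (1° lat = 111177 m, cos φ = 0.829769): observed ΔN = -285.7 m, observed ΔE = -229.7 m.
Subtracting the expected shift leaves a residual of -285.7 − (-241.9) = -43.8 m north and -229.7 − (-195.1) = -34.6 m east.
Residual distance = √((-43.8)² + (-34.6)²) = 55.8 m.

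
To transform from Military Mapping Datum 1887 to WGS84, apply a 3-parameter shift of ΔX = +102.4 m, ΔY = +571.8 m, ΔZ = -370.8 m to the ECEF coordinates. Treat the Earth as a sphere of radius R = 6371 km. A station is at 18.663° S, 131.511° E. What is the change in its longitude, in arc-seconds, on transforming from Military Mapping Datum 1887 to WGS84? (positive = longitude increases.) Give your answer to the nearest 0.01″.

sin φ = -0.320001, cos φ = 0.947417, sin λ = 0.748828, cos λ = -0.662764.
East component: ΔE = −sin λ·ΔX + cos λ·ΔY = −(0.748828)(102.4) + (-0.662764)(571.8) = -455.65 m.
1° of latitude spans πR/180 = 111195 m; at latitude φ, 1° of longitude spans that × cos φ = 105348.0 m, so Δλ = -455.65 / 105348.0 × 3600 = -15.571″.

Δλ = -15.57″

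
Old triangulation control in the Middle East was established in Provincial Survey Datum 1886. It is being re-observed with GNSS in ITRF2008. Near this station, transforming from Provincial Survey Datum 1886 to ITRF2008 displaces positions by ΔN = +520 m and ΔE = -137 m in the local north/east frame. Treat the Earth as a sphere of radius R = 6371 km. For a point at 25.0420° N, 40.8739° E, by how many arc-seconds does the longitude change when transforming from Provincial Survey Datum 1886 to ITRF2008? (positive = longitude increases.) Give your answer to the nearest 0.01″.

At latitude 25.0420°, cos φ = 0.905998.
One radian of longitude at latitude φ spans R cos φ, so Δλ = ΔE / (R cos φ) = -137.0 / (6371000 × 0.905998) = -2.3735e-05 rad = -4.896″.

Δλ = -4.90″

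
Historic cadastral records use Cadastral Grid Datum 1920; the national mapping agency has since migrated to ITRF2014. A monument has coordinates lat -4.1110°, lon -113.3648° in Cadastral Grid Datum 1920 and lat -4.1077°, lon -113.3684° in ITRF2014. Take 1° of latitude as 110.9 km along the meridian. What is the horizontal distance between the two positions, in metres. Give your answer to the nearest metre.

541 m

Δφ = -4.1077° − -4.1110° = +0.0033°; Δλ = -113.3684° − -113.3648° = -0.0036°.
ΔN = Δφ × 110900 = 366.0 m; ΔE = Δλ × 110900 × cos(-4.1110°) = -0.0036 × 110900 × 0.997427 = -398.2 m.
Distance = √(ΔE² + ΔN²) = √((-398.2)² + 366.0²) = 540.8 m.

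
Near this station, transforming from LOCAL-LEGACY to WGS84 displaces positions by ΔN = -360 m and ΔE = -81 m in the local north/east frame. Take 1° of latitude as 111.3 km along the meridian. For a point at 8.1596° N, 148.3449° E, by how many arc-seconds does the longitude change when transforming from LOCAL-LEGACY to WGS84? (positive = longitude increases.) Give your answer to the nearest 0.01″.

At latitude 8.1596°, cos φ = 0.989877.
1° of longitude at this latitude = 111.3 × cos φ = 110.17 km, so Δλ = -81.0 / 110173.3 = -0.0007352° = -2.647″.

Δλ = -2.65″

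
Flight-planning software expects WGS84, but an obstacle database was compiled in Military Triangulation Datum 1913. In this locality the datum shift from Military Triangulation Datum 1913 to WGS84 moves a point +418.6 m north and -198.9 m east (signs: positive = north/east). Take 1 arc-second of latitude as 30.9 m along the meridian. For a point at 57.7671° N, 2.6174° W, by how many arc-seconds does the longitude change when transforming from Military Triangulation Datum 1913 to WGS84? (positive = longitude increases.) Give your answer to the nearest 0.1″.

Δλ = -12.1″

At latitude 57.7671°, cos φ = 0.533362.
1″ of longitude at this latitude = 30.90 × cos φ = 16.4809 m, so Δλ = -198.9 / 16.4809 = -12.069″.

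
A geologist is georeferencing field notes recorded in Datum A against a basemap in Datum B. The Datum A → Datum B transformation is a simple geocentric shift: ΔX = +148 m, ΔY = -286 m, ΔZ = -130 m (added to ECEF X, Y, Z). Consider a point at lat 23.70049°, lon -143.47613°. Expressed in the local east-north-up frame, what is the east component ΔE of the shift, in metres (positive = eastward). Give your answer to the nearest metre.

ΔE = 318 m

The local east axis at (φ, λ) is (−sin λ, cos λ, 0), so ΔE = −sin(-143.47613°)·148 + cos(-143.47613°)·(-286) = 317.92 m.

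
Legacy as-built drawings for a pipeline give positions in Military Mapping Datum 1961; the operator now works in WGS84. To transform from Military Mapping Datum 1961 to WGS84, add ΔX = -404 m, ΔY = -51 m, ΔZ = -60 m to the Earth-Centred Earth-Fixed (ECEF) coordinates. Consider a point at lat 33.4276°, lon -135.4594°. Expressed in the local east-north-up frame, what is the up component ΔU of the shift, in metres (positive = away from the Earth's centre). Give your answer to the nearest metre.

ΔU = 237 m

The local up (radial) axis is (cos φ cos λ, cos φ sin λ, sin φ), giving ΔU = 240.320 + 29.855 − 33.053 = 237.12 m.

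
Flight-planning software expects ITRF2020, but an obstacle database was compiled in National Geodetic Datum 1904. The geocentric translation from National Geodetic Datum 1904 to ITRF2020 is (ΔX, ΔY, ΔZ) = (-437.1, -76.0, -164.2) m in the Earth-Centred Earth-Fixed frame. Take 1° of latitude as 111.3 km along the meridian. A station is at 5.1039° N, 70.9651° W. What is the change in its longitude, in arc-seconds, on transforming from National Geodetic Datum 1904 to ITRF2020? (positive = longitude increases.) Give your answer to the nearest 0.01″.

Δλ = -14.22″

sin φ = 0.088962, cos φ = 0.996035, sin λ = -0.945320, cos λ = 0.326144.
East component: ΔE = −sin λ·ΔX + cos λ·ΔY = −(-0.945320)(-437.1) + (0.326144)(-76.0) = -437.99 m.
1° of latitude spans 111300 m; at latitude φ, 1° of longitude spans that × cos φ = 110858.7 m, so Δλ = -437.99 / 110858.7 × 3600 = -14.223″.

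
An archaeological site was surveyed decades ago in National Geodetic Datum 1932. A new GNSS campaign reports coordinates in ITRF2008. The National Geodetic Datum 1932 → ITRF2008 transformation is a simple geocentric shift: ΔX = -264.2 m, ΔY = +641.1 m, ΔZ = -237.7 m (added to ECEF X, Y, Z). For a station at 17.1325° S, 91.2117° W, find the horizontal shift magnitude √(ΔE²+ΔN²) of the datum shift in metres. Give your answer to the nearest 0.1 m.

At φ = -17.1325°, λ = -91.2117°: sin φ = -0.294582, cos φ = 0.955626, sin λ = -0.999776, cos λ = -0.021147.
ΔE = −sin λ·ΔX + cos λ·ΔY = −(-0.999776)·(-264.2) + (-0.021147)·(641.1) = -277.70 m.
ΔN = −sin φ cos λ·ΔX − sin φ sin λ·ΔY + cos φ·ΔZ = −(-0.294582)(-0.021147)(-264.2) − (-0.294582)(-0.999776)(641.1) + (0.955626)(-237.7) = -414.32 m.
Horizontal magnitude = √(ΔE² + ΔN²) = √((-277.70)² + (-414.32)²) = 498.78 m.

498.8 m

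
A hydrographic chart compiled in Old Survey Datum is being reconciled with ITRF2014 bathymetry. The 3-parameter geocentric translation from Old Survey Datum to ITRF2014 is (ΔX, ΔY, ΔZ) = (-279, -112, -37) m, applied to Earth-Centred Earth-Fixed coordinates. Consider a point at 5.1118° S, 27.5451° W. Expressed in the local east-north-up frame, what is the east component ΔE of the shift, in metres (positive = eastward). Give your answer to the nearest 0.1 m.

ΔE = -228.3 m

At φ = -5.1118°, λ = -27.5451°: sin φ = -0.089099, cos φ = 0.996023, sin λ = -0.462447, cos λ = 0.886647.
ΔE = −sin λ·ΔX + cos λ·ΔY = −(-0.462447)·(-279) + (0.886647)·(-112) = -228.33 m.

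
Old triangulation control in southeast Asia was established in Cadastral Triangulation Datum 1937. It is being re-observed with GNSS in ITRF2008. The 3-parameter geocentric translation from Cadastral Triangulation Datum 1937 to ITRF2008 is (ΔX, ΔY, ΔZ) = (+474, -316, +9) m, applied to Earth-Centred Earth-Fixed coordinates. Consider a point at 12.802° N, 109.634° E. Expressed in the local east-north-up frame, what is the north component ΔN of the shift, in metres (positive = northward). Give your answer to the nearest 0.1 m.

ΔN = 110.0 m

At φ = 12.802°, λ = 109.634°: sin φ = 0.221583, cos φ = 0.975142, sin λ = 0.941858, cos λ = -0.336011.
ΔN = −sin φ cos λ·ΔX − sin φ sin λ·ΔY + cos φ·ΔZ = −(0.221583)(-0.336011)(474) − (0.221583)(0.941858)(-316) + (0.975142)(9) = 110.02 m.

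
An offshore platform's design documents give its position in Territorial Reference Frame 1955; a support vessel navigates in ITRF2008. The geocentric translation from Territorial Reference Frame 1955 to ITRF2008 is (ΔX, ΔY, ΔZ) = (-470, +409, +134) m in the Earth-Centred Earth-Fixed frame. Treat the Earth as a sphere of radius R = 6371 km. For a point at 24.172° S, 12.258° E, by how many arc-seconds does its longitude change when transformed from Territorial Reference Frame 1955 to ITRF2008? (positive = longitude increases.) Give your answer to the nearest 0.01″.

sin φ = -0.409477, cos φ = 0.912320, sin λ = 0.212314, cos λ = 0.977201.
East component: ΔE = −sin λ·ΔX + cos λ·ΔY = −(0.212314)(-470) + (0.977201)(409) = 499.46 m.
1° of latitude spans πR/180 = 111195 m; at latitude φ, 1° of longitude spans that × cos φ = 101445.4 m, so Δλ = 499.46 / 101445.4 × 3600 = 17.724″.

Δλ = 17.72″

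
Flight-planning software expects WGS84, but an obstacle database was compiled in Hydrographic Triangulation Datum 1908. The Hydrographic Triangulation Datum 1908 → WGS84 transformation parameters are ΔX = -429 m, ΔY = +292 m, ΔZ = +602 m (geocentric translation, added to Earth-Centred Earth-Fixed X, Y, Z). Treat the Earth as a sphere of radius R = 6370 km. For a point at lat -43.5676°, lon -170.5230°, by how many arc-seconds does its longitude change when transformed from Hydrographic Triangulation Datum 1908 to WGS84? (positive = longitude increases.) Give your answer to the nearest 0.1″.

sin φ = -0.689210, cos φ = 0.724562, sin λ = -0.164652, cos λ = -0.986352.
East component: ΔE = −sin λ·ΔX + cos λ·ΔY = −(-0.164652)(-429) + (-0.986352)(292) = -358.65 m.
1° of latitude spans πR/180 = 111177 m; at latitude φ, 1° of longitude spans that × cos φ = 80554.9 m, so Δλ = -358.65 / 80554.9 × 3600 = -16.028″.

Δλ = -16.0″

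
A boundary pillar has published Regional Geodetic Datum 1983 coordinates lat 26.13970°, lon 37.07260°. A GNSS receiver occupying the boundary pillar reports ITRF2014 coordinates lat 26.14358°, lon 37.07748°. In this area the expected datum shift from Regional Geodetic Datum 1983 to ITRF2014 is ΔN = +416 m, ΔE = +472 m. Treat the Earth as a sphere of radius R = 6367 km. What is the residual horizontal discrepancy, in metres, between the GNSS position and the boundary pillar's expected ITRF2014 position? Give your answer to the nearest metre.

21 m

Observed coordinate differences: Δφ = +0.00388°, Δλ = +0.00488°.
Converting to metres (1° lat = 111125 m, cos φ = 0.897723): observed ΔN = 431.2 m, observed ΔE = 486.8 m.
Subtracting the expected shift leaves a residual of 431.2 − (416) = 15.2 m north and 486.8 − (472) = 14.8 m east.
Residual distance = √(15.2² + 14.8²) = 21.2 m.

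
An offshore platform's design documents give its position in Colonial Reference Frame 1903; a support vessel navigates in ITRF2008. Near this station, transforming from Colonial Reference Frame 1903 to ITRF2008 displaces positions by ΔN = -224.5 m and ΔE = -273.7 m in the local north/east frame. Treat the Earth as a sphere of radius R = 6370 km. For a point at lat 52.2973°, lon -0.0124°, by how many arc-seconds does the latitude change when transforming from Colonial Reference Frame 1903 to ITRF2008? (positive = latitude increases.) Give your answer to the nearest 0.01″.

On a sphere of radius R, 1 rad of latitude = R, so Δφ = ΔN / R = -224.5 / 6370000 = -3.5243e-05 rad = -7.269″.

Δφ = -7.27″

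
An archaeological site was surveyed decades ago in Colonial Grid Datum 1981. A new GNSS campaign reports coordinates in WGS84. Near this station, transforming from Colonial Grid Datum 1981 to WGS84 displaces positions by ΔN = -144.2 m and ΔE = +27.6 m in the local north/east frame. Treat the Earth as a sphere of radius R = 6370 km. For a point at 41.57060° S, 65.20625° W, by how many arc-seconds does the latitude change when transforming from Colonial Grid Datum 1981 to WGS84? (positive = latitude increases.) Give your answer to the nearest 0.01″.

Δφ = -4.67″

On a sphere of radius R, 1 rad of latitude = R, so Δφ = ΔN / R = -144.2 / 6370000 = -2.2637e-05 rad = -4.669″.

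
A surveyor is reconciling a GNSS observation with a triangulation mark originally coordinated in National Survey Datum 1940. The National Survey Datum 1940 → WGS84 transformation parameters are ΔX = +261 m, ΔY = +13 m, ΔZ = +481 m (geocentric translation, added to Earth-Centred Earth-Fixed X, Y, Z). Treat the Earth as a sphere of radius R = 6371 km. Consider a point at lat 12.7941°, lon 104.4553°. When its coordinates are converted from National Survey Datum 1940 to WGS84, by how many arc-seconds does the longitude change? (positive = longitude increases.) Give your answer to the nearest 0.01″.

Δλ = -8.50″

sin φ = 0.221448, cos φ = 0.975172, sin λ = 0.968343, cos λ = -0.249625.
East component: ΔE = −sin λ·ΔX + cos λ·ΔY = −(0.968343)(261) + (-0.249625)(13) = -255.98 m.
1° of latitude spans πR/180 = 111195 m; at latitude φ, 1° of longitude spans that × cos φ = 108434.2 m, so Δλ = -255.98 / 108434.2 × 3600 = -8.499″.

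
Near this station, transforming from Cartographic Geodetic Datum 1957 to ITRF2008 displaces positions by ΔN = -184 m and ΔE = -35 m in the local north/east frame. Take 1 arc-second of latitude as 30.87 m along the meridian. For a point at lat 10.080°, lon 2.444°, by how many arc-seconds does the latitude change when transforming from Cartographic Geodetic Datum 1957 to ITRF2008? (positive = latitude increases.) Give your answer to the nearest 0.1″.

Δφ = -6.0″

1″ of latitude = 30.87 m, so Δφ = -184.0 / 30.87 = -5.960″.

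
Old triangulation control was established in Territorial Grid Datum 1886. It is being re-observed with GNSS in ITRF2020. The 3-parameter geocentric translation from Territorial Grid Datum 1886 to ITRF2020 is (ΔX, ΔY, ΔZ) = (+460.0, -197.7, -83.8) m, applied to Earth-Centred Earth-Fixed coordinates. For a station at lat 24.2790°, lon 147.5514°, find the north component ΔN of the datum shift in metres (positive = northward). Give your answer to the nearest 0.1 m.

At φ = 24.2790°, λ = 147.5514°: sin φ = 0.411180, cos φ = 0.911554, sin λ = 0.536543, cos λ = -0.843873.
ΔN = −sin φ cos λ·ΔX − sin φ sin λ·ΔY + cos φ·ΔZ = −(0.411180)(-0.843873)(460.0) − (0.411180)(0.536543)(-197.7) + (0.911554)(-83.8) = 126.84 m.

ΔN = 126.8 m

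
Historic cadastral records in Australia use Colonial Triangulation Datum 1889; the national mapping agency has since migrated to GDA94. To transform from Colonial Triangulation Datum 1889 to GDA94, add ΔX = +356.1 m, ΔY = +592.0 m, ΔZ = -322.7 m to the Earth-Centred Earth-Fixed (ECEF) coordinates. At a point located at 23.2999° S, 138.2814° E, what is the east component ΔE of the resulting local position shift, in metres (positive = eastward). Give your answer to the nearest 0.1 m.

The local east axis at (φ, λ) is (−sin λ, cos λ, 0), so ΔE = −sin(138.2814°)·356.1 + cos(138.2814°)·592.0 = -678.86 m.

ΔE = -678.9 m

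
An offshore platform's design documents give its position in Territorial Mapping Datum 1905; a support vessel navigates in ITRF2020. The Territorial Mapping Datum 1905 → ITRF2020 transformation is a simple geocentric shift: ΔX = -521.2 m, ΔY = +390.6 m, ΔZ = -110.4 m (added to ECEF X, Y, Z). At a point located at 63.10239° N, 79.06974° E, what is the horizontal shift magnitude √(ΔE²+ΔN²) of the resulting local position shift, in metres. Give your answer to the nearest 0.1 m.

659.9 m

The local east axis at (φ, λ) is (−sin λ, cos λ, 0), so ΔE = −sin(79.06974°)·(-521.2) + cos(79.06974°)·390.6 = 585.81 m.
The local north axis is (−sin φ cos λ, −sin φ sin λ, cos φ), giving ΔN = 88.135 − 342.024 − 49.945 = -303.83 m.
Horizontal magnitude = √(ΔE² + ΔN²) = √(585.81² + (-303.83)²) = 659.91 m.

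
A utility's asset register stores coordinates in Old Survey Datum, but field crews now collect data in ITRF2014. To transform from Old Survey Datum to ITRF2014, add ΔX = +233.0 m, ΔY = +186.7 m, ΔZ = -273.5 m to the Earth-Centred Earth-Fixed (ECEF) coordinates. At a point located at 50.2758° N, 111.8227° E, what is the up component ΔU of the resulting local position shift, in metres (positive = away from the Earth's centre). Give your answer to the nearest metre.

ΔU = -155 m

The local up (radial) axis is (cos φ cos λ, cos φ sin λ, sin φ), giving ΔU = -55.355 + 110.768 − 210.357 = -154.94 m.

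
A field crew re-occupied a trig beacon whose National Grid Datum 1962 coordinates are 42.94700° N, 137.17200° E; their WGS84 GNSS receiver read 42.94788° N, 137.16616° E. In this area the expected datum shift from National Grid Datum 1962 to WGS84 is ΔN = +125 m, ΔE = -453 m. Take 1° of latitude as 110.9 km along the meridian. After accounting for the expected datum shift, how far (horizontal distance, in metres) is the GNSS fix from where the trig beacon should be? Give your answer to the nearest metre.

Observed coordinate differences: Δφ = +0.00088°, Δλ = -0.00584°.
Converting to metres (1° lat = 110900 m, cos φ = 0.731984): observed ΔN = 97.6 m, observed ΔE = -474.1 m.
Subtracting the expected shift leaves a residual of 97.6 − (125) = -27.4 m north and -474.1 − (-453) = -21.1 m east.
Residual distance = √((-27.4)² + (-21.1)²) = 34.6 m.

35 m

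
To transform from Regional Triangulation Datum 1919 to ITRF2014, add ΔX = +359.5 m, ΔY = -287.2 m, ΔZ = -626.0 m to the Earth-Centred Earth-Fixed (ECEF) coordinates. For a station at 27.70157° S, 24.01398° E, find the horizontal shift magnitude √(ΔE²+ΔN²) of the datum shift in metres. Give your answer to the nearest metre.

612 m

The local east axis at (φ, λ) is (−sin λ, cos λ, 0), so ΔE = −sin(24.01398°)·359.5 + cos(24.01398°)·(-287.2) = -408.64 m.
The local north axis is (−sin φ cos λ, −sin φ sin λ, cos φ), giving ΔN = 152.655 − 54.333 − 554.248 = -455.93 m.
Horizontal magnitude = √(ΔE² + ΔN²) = √((-408.64)² + (-455.93)²) = 612.26 m.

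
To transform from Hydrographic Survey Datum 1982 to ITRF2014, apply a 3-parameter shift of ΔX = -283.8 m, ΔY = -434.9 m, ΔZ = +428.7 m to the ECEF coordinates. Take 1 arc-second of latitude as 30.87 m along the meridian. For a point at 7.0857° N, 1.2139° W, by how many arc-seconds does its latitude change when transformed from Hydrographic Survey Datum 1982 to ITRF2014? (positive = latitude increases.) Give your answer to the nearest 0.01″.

sin φ = 0.123354, cos φ = 0.992363, sin λ = -0.021185, cos λ = 0.999776.
North component: ΔN = −sin φ cos λ·ΔX − sin φ sin λ·ΔY + cos φ·ΔZ = −(0.123354)(0.999776)(-283.8) − (0.123354)(-0.021185)(-434.9) + (0.992363)(428.7) = 459.29 m.
1° of latitude spans 3600 × 30.87 = 111132 m, so Δφ = 459.29 / 111132 × 3600 = 14.878″.

Δφ = 14.88″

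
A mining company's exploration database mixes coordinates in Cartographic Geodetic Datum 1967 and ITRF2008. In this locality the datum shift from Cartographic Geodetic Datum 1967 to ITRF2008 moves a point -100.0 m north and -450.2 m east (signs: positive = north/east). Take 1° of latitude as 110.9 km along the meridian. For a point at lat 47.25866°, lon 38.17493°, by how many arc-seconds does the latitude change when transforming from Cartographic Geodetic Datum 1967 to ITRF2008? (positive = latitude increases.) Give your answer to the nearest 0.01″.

Δφ = -3.25″

1° of latitude = 110.9 km, so Δφ = -100.0 / 110900 = -0.0009017° = -3.246″.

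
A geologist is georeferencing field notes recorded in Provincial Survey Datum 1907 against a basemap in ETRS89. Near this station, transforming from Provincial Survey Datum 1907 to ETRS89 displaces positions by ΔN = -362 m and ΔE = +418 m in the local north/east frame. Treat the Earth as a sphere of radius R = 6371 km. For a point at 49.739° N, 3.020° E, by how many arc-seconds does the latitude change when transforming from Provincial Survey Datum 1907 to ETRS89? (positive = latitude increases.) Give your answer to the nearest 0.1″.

On a sphere of radius R, 1 rad of latitude = R, so Δφ = ΔN / R = -362.0 / 6371000 = -5.6820e-05 rad = -11.720″.

Δφ = -11.7″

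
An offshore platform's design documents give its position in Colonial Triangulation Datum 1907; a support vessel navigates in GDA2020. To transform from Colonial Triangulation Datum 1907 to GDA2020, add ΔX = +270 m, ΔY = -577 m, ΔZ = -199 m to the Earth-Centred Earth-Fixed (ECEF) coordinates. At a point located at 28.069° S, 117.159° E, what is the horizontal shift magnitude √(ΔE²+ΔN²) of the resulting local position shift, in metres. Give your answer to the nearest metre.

476 m

At φ = -28.069°, λ = 117.159°: sin φ = -0.470535, cos φ = 0.882382, sin λ = 0.889743, cos λ = -0.456461.
ΔE = −sin λ·ΔX + cos λ·ΔY = −(0.889743)·(270) + (-0.456461)·(-577) = 23.15 m.
ΔN = −sin φ cos λ·ΔX − sin φ sin λ·ΔY + cos φ·ΔZ = −(-0.470535)(-0.456461)(270) − (-0.470535)(0.889743)(-577) + (0.882382)(-199) = -475.15 m.
Horizontal magnitude = √(ΔE² + ΔN²) = √(23.15² + (-475.15)²) = 475.71 m.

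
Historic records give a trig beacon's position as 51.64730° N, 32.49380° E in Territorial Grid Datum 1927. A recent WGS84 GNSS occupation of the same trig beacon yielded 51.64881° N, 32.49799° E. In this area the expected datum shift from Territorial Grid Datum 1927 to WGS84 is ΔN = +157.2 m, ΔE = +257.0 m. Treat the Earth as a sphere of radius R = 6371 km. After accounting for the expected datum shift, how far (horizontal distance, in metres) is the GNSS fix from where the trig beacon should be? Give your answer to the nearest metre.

34 m

Observed coordinate differences: Δφ = +0.00151°, Δλ = +0.00419°.
Converting to metres (1° lat = 111195 m, cos φ = 0.620501): observed ΔN = 167.9 m, observed ΔE = 289.1 m.
Subtracting the expected shift leaves a residual of 167.9 − (157.2) = 10.7 m north and 289.1 − (257.0) = 32.1 m east.
Residual distance = √(10.7² + 32.1²) = 33.8 m.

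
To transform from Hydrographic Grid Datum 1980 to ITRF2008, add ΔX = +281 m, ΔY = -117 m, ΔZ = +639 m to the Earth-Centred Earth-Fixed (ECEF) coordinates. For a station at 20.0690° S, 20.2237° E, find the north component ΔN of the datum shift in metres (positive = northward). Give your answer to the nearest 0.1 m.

At φ = -20.0690°, λ = 20.2237°: sin φ = -0.343152, cos φ = 0.939280, sin λ = 0.345686, cos λ = 0.938350.
ΔN = −sin φ cos λ·ΔX − sin φ sin λ·ΔY + cos φ·ΔZ = −(-0.343152)(0.938350)(281) − (-0.343152)(0.345686)(-117) + (0.939280)(639) = 676.80 m.

ΔN = 676.8 m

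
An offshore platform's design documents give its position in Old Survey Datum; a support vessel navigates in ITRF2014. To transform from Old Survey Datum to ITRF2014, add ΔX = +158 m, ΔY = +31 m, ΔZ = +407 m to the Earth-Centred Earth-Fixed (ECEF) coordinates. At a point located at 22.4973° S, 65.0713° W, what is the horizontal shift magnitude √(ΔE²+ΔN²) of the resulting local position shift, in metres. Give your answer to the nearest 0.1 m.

The local east axis at (φ, λ) is (−sin λ, cos λ, 0), so ΔE = −sin(-65.0713°)·158 + cos(-65.0713°)·31 = 156.35 m.
The local north axis is (−sin φ cos λ, −sin φ sin λ, cos φ), giving ΔN = 25.482 − 10.757 + 376.026 = 390.75 m.
Horizontal magnitude = √(ΔE² + ΔN²) = √(156.35² + 390.75²) = 420.87 m.

420.9 m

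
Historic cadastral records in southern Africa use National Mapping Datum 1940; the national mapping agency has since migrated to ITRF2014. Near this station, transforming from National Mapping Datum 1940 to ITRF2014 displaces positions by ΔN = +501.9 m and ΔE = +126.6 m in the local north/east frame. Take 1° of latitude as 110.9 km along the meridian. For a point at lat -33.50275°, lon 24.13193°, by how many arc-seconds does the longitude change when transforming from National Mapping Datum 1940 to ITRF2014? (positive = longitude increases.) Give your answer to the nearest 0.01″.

Δλ = 4.93″

At latitude -33.50275°, cos φ = 0.833859.
1° of longitude at this latitude = 110.9 × cos φ = 92.47 km, so Δλ = 126.6 / 92475.0 = 0.0013690° = 4.928″.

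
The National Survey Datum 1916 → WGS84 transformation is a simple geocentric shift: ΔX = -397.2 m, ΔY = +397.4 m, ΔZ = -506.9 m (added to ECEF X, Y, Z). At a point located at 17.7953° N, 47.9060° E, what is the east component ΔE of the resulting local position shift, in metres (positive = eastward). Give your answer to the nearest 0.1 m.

The local east axis at (φ, λ) is (−sin λ, cos λ, 0), so ΔE = −sin(47.9060°)·(-397.2) + cos(47.9060°)·397.4 = 561.14 m.

ΔE = 561.1 m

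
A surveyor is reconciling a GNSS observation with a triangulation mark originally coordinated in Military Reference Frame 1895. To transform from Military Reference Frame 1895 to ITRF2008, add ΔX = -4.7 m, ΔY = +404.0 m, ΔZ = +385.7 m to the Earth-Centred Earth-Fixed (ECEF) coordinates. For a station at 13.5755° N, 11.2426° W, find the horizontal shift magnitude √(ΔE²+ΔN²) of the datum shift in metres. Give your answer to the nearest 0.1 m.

The local east axis at (φ, λ) is (−sin λ, cos λ, 0), so ΔE = −sin(-11.2426°)·(-4.7) + cos(-11.2426°)·404.0 = 395.33 m.
The local north axis is (−sin φ cos λ, −sin φ sin λ, cos φ), giving ΔN = 1.082 + 18.488 + 374.924 = 394.49 m.
Horizontal magnitude = √(ΔE² + ΔN²) = √(395.33² + 394.49²) = 558.49 m.

558.5 m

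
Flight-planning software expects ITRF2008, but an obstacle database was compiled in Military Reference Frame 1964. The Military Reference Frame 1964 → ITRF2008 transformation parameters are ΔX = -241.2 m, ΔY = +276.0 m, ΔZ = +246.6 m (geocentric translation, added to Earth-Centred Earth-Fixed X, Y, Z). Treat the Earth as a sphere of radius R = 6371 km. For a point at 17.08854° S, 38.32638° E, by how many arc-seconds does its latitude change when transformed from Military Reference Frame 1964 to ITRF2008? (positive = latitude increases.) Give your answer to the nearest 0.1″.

Δφ = 7.5″

sin φ = -0.293849, cos φ = 0.955852, sin λ = 0.620140, cos λ = 0.784491.
North component: ΔN = −sin φ cos λ·ΔX − sin φ sin λ·ΔY + cos φ·ΔZ = −(-0.293849)(0.784491)(-241.2) − (-0.293849)(0.620140)(276.0) + (0.955852)(246.6) = 230.41 m.
1° of latitude spans πR/180 = 111195 m, so Δφ = 230.41 / 111195 × 3600 = 7.460″.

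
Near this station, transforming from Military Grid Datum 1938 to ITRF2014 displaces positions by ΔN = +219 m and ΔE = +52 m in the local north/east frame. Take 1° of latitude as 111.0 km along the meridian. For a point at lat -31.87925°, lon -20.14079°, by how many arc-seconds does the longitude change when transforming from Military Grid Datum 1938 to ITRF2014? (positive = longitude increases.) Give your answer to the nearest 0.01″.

Δλ = 1.99″

At latitude -31.87925°, cos φ = 0.849163.
1° of longitude at this latitude = 111.0 × cos φ = 94.26 km, so Δλ = 52.0 / 94257.1 = 0.0005517° = 1.986″.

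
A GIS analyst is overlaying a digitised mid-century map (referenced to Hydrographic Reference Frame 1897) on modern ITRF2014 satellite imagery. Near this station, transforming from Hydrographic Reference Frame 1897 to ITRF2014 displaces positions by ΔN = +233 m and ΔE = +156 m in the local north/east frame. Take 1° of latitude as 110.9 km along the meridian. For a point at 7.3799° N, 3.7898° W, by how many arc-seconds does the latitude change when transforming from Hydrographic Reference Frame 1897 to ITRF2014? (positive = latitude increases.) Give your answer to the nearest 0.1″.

1° of latitude = 110.9 km, so Δφ = 233.0 / 110900 = 0.0021010° = 7.564″.

Δφ = 7.6″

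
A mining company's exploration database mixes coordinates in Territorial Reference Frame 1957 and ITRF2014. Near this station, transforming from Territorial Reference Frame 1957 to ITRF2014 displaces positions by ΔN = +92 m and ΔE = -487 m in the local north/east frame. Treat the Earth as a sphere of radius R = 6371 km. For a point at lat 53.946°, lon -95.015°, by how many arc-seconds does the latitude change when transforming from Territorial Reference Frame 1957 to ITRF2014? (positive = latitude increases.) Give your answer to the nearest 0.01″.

Δφ = 2.98″

On a sphere of radius R, 1 rad of latitude = R, so Δφ = ΔN / R = 92.0 / 6371000 = 1.4440e-05 rad = 2.979″.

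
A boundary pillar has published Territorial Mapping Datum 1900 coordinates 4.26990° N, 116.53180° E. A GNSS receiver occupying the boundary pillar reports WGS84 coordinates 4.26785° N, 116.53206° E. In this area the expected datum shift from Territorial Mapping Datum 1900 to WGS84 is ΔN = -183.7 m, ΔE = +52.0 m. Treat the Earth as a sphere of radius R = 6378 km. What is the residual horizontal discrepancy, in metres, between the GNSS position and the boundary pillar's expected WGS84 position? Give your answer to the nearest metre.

Observed coordinate differences: Δφ = -0.00205°, Δλ = +0.00026°.
Converting to metres (1° lat = 111317 m, cos φ = 0.997224): observed ΔN = -228.2 m, observed ΔE = 28.9 m.
Subtracting the expected shift leaves a residual of -228.2 − (-183.7) = -44.5 m north and 28.9 − (52.0) = -23.1 m east.
Residual distance = √((-44.5)² + (-23.1)²) = 50.2 m.

50 m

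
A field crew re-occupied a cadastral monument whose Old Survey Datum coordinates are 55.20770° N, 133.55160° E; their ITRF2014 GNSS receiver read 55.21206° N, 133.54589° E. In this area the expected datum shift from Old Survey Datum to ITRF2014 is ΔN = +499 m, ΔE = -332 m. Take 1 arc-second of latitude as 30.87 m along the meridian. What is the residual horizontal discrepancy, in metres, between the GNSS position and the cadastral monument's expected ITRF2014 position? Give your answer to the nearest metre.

Observed coordinate differences: Δφ = +0.00436°, Δλ = -0.00571°.
Converting to metres (1° lat = 111132 m, cos φ = 0.570603): observed ΔN = 484.5 m, observed ΔE = -362.1 m.
Subtracting the expected shift leaves a residual of 484.5 − (499) = -14.5 m north and -362.1 − (-332) = -30.1 m east.
Residual distance = √((-14.5)² + (-30.1)²) = 33.4 m.

33 m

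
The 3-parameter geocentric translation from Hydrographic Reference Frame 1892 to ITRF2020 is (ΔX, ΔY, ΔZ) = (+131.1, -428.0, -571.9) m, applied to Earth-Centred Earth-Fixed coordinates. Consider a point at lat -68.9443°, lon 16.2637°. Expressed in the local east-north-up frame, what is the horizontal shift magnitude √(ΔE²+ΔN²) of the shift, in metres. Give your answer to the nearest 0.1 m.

At φ = -68.9443°, λ = 16.2637°: sin φ = -0.933232, cos φ = 0.359275, sin λ = 0.280059, cos λ = 0.959983.
ΔE = −sin λ·ΔX + cos λ·ΔY = −(0.280059)·(131.1) + (0.959983)·(-428.0) = -447.59 m.
ΔN = −sin φ cos λ·ΔX − sin φ sin λ·ΔY + cos φ·ΔZ = −(-0.933232)(0.959983)(131.1) − (-0.933232)(0.280059)(-428.0) + (0.359275)(-571.9) = -199.88 m.
Horizontal magnitude = √(ΔE² + ΔN²) = √((-447.59)² + (-199.88)²) = 490.19 m.

490.2 m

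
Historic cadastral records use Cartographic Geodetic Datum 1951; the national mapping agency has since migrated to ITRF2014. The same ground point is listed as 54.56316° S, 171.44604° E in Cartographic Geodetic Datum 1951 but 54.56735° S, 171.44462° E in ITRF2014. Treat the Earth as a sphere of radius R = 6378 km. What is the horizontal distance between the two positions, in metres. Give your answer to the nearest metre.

475 m

Δφ = -54.56735° − -54.56316° = -0.00419°; Δλ = 171.44462° − 171.44604° = -0.00142°.
1° along a meridian = πR/180 = 111317 m.
ΔN = Δφ × 111317 = -466.4 m; ΔE = Δλ × 111317 × cos(-54.56316°) = -0.00142 × 111317 × 0.579805 = -91.6 m.
Distance = √(ΔE² + ΔN²) = √((-91.6)² + (-466.4)²) = 475.3 m.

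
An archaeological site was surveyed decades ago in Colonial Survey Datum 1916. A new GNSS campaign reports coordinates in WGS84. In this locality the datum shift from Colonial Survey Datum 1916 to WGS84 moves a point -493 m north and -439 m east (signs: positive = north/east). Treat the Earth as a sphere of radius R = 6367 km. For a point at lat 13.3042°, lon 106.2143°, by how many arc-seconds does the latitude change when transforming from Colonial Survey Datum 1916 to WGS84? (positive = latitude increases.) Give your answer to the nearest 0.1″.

Δφ = -16.0″

On a sphere of radius R, 1 rad of latitude = R, so Δφ = ΔN / R = -493.0 / 6367000 = -7.7431e-05 rad = -15.971″.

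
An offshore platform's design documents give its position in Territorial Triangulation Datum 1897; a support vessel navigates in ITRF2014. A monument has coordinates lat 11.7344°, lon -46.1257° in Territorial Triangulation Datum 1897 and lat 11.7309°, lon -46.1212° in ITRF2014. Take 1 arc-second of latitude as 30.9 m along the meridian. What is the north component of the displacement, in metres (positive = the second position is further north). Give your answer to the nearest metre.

ΔN = -389 m

Δφ = 11.7309° − 11.7344° = -0.0035°; Δλ = -46.1212° − -46.1257° = +0.0045°.
1° of latitude = 3600 × 30.90 = 111240 m.
ΔN = Δφ × 111240 = -389.3 m; ΔE = Δλ × 111240 × cos(11.7344°) = +0.0045 × 111240 × 0.979101 = 490.1 m.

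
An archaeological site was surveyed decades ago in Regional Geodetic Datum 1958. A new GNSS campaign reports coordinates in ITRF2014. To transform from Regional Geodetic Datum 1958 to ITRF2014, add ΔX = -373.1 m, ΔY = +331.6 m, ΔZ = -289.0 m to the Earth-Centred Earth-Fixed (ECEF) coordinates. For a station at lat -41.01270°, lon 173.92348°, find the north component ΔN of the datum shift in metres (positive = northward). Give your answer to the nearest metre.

ΔN = 48 m

The local north axis is (−sin φ cos λ, −sin φ sin λ, cos φ), giving ΔN = 243.462 + 23.035 − 218.069 = 48.43 m.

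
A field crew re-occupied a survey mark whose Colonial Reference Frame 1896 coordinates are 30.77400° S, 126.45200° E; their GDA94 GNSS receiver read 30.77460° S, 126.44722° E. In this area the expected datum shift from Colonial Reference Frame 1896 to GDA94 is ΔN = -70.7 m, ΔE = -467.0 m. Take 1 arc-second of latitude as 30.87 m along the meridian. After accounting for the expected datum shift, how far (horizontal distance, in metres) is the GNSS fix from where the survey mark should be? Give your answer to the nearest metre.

Observed coordinate differences: Δφ = -0.00060°, Δλ = -0.00478°.
Converting to metres (1° lat = 111132 m, cos φ = 0.859192): observed ΔN = -66.7 m, observed ΔE = -456.4 m.
Subtracting the expected shift leaves a residual of -66.7 − (-70.7) = 4.0 m north and -456.4 − (-467.0) = 10.6 m east.
Residual distance = √(4.0² + 10.6²) = 11.3 m.

11 m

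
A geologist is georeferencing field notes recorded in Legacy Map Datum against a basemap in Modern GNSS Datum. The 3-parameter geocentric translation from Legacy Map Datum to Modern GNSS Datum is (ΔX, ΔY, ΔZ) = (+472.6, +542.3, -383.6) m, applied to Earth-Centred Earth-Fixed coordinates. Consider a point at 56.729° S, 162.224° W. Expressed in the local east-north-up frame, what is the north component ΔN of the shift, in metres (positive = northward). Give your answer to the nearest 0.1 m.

ΔN = -725.1 m

At φ = -56.729°, λ = -162.224°: sin φ = -0.836085, cos φ = 0.548600, sin λ = -0.305296, cos λ = -0.952257.
ΔN = −sin φ cos λ·ΔX − sin φ sin λ·ΔY + cos φ·ΔZ = −(-0.836085)(-0.952257)(472.6) − (-0.836085)(-0.305296)(542.3) + (0.548600)(-383.6) = -725.14 m.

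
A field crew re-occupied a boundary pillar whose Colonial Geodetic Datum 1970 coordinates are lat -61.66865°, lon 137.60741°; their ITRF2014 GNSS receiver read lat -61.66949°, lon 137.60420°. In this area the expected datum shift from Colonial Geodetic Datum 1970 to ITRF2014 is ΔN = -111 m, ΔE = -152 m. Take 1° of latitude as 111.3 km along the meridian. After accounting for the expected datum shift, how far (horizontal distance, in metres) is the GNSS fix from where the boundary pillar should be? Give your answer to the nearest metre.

Observed coordinate differences: Δφ = -0.00084°, Δλ = -0.00321°.
Converting to metres (1° lat = 111300 m, cos φ = 0.474570): observed ΔN = -93.5 m, observed ΔE = -169.6 m.
Subtracting the expected shift leaves a residual of -93.5 − (-111) = 17.5 m north and -169.6 − (-152) = -17.6 m east.
Residual distance = √(17.5² + (-17.6)²) = 24.8 m.

25 m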